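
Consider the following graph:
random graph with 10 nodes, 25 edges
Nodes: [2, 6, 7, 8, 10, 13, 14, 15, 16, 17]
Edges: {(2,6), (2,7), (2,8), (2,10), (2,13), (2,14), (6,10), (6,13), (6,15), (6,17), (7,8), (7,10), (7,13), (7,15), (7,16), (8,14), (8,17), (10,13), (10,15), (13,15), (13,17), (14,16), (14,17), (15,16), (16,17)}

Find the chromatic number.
χ(G) = 4

Clique number ω(G) = 4 (lower bound: χ ≥ ω).
The clique on [2, 6, 10, 13] has size 4, forcing χ ≥ 4, and the coloring below uses 4 colors, so χ(G) = 4.
A valid 4-coloring: color 1: [8, 13, 16]; color 2: [2, 15, 17]; color 3: [6, 7, 14]; color 4: [10].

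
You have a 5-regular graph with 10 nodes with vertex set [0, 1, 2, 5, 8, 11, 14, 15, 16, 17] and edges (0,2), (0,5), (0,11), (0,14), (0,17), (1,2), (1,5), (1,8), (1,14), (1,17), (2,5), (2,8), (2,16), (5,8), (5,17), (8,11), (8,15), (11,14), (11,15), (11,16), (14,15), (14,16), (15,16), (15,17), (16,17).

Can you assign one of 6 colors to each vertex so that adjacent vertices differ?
Yes, G is 6-colorable

A valid 6-coloring: color 1: [0, 1, 16]; color 2: [5, 11]; color 3: [8, 14, 17]; color 4: [2, 15].
(χ(G) = 4 ≤ 6.)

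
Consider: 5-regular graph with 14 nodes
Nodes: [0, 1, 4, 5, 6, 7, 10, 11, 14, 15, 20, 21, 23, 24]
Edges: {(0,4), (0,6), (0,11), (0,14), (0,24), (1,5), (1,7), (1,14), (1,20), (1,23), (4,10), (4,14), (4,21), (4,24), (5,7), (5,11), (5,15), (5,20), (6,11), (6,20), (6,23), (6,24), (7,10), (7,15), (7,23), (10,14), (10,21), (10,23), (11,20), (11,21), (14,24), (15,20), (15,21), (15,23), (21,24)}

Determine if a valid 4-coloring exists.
A valid 4-coloring: color 1: [5, 6, 14, 21]; color 2: [0, 1, 10, 15]; color 3: [20, 23, 24]; color 4: [4, 7, 11].
(χ(G) = 4 ≤ 4.)

Yes, G is 4-colorable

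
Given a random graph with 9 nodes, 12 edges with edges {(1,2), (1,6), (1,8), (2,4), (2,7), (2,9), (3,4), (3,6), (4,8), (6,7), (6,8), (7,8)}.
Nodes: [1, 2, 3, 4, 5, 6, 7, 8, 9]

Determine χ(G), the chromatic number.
Clique number ω(G) = 3 (lower bound: χ ≥ ω).
The clique on [1, 6, 8] has size 3, forcing χ ≥ 3, and the coloring below uses 3 colors, so χ(G) = 3.
A valid 3-coloring: color 1: [2, 5, 6]; color 2: [1, 4, 7, 9]; color 3: [3, 8].

χ(G) = 3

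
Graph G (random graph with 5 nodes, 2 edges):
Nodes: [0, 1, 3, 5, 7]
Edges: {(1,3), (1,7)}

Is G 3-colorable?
Yes, G is 3-colorable

A valid 3-coloring: color 1: [0, 1, 5]; color 2: [3, 7].
(χ(G) = 2 ≤ 3.)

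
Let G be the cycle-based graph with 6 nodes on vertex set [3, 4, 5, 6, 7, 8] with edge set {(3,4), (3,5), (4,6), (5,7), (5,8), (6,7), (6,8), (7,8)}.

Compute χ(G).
χ(G) = 3

Clique number ω(G) = 3 (lower bound: χ ≥ ω).
The clique on [5, 7, 8] has size 3, forcing χ ≥ 3, and the coloring below uses 3 colors, so χ(G) = 3.
A valid 3-coloring: color 1: [5, 6]; color 2: [4, 7]; color 3: [3, 8].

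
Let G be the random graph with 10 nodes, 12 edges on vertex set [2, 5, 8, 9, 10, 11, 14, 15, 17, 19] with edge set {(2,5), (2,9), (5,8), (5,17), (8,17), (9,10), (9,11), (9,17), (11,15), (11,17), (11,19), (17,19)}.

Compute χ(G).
χ(G) = 3

Clique number ω(G) = 3 (lower bound: χ ≥ ω).
The clique on [5, 8, 17] has size 3, forcing χ ≥ 3, and the coloring below uses 3 colors, so χ(G) = 3.
A valid 3-coloring: color 1: [2, 10, 14, 15, 17]; color 2: [5, 11]; color 3: [8, 9, 19].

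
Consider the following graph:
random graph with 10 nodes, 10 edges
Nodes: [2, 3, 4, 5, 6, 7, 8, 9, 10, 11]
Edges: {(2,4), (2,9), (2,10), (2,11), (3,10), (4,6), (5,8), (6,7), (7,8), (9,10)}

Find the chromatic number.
χ(G) = 3

Clique number ω(G) = 3 (lower bound: χ ≥ ω).
The clique on [2, 9, 10] has size 3, forcing χ ≥ 3, and the coloring below uses 3 colors, so χ(G) = 3.
A valid 3-coloring: color 1: [2, 3, 6, 8]; color 2: [4, 5, 7, 10, 11]; color 3: [9].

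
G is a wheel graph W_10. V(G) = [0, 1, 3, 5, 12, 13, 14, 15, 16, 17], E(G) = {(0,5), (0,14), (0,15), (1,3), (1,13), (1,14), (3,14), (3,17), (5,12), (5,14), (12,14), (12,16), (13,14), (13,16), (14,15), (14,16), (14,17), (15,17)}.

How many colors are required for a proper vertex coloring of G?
Clique number ω(G) = 3 (lower bound: χ ≥ ω).
Odd cycle [15, 0, 5, 12, 16, 13, 1, 3, 17] needs 3 colors (χ ≥ 3).
Vertex 14 is adjacent to every vertex of [0, 1, 3, 5, 12, 13, 15, 16, 17], which already need 3 colors among themselves, so 14 needs a new color (χ ≥ 4).
The coloring below uses 4 colors, so χ(G) = 4.
A valid 4-coloring: color 1: [14]; color 2: [3, 5, 15, 16]; color 3: [0, 12, 13, 17]; color 4: [1].

χ(G) = 4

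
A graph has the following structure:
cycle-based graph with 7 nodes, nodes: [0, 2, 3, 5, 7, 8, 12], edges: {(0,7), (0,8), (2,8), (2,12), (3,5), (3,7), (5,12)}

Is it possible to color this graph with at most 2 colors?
No, G is not 2-colorable

Odd cycle [0, 7, 3, 5, 12, 2, 8] needs 3 colors (χ ≥ 3).
Hence χ(G) ≥ 3 > 2, so no proper 2-coloring exists.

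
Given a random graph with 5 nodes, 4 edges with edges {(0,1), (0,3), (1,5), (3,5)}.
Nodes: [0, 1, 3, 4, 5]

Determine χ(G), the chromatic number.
Clique number ω(G) = 2 (lower bound: χ ≥ ω).
The graph is bipartite (no odd cycle), so 2 colors suffice: χ(G) = 2.
A valid 2-coloring: color 1: [0, 4, 5]; color 2: [1, 3].

χ(G) = 2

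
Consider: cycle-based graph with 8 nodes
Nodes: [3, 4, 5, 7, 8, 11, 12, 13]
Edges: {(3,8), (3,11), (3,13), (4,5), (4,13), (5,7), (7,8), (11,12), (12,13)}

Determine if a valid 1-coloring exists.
Edge (3,8) forces its endpoints to differ, so 1 color is not enough.

No, G is not 1-colorable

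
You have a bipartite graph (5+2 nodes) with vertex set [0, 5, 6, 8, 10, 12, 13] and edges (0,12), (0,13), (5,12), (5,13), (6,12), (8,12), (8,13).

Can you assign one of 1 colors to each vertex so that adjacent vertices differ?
No, G is not 1-colorable

Edge (8,12) forces its endpoints to differ, so 1 color is not enough.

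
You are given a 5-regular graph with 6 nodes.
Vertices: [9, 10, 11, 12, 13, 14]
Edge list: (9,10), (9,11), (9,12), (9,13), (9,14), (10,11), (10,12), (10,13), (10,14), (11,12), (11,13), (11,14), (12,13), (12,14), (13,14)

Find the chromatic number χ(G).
χ(G) = 6

Clique number ω(G) = 6 (lower bound: χ ≥ ω).
The clique on [9, 10, 11, 12, 13, 14] has size 6, forcing χ ≥ 6, and the coloring below uses 6 colors, so χ(G) = 6.
A valid 6-coloring: color 1: [9]; color 2: [14]; color 3: [12]; color 4: [13]; color 5: [10]; color 6: [11].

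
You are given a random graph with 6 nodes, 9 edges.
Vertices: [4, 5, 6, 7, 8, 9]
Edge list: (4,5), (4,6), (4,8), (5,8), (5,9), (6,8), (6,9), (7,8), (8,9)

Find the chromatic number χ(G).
Clique number ω(G) = 3 (lower bound: χ ≥ ω).
The clique on [5, 8, 9] has size 3, forcing χ ≥ 3, and the coloring below uses 3 colors, so χ(G) = 3.
A valid 3-coloring: color 1: [8]; color 2: [4, 7, 9]; color 3: [5, 6].

χ(G) = 3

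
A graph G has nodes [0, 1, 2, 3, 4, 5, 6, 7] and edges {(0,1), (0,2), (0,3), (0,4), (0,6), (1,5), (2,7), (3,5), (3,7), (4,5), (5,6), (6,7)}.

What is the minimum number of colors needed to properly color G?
χ(G) = 2

Clique number ω(G) = 2 (lower bound: χ ≥ ω).
The graph is bipartite (no odd cycle), so 2 colors suffice: χ(G) = 2.
A valid 2-coloring: color 1: [0, 5, 7]; color 2: [1, 2, 3, 4, 6].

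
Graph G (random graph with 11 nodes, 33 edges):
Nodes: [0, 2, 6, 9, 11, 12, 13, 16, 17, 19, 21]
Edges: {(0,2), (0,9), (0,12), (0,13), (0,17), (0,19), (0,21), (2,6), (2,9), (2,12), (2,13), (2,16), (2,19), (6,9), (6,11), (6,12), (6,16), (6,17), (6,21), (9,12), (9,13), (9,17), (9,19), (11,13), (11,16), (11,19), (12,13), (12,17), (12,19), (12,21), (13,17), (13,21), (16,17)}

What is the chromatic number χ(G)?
χ(G) = 5

Clique number ω(G) = 5 (lower bound: χ ≥ ω).
The clique on [0, 9, 12, 13, 17] has size 5, forcing χ ≥ 5, and the coloring below uses 5 colors, so χ(G) = 5.
A valid 5-coloring: color 1: [12, 16]; color 2: [6, 13, 19]; color 3: [9, 11, 21]; color 4: [2, 17]; color 5: [0].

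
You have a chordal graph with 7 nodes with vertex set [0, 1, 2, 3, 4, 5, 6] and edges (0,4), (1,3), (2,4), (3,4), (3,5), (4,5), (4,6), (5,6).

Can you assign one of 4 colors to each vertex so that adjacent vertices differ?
Yes, G is 4-colorable

A valid 4-coloring: color 1: [1, 4]; color 2: [0, 2, 3, 6]; color 3: [5].
(χ(G) = 3 ≤ 4.)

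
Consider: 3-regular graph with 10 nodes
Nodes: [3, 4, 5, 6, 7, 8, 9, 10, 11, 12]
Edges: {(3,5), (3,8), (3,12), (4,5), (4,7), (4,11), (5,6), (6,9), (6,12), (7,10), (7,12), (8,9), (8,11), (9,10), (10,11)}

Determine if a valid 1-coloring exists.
Edge (3,8) forces its endpoints to differ, so 1 color is not enough.

No, G is not 1-colorable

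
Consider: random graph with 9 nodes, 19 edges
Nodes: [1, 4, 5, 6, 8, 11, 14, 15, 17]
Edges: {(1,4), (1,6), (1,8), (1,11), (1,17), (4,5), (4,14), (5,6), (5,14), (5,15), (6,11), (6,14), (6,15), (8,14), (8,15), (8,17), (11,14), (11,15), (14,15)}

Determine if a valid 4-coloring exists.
A valid 4-coloring: color 1: [1, 14]; color 2: [4, 6, 8]; color 3: [15, 17]; color 4: [5, 11].
(χ(G) = 4 ≤ 4.)

Yes, G is 4-colorable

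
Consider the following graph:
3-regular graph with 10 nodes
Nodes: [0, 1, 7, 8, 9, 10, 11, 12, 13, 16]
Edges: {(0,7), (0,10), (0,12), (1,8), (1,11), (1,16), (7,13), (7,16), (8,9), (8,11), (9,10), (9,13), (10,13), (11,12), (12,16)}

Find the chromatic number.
χ(G) = 3

Clique number ω(G) = 3 (lower bound: χ ≥ ω).
The clique on [1, 8, 11] has size 3, forcing χ ≥ 3, and the coloring below uses 3 colors, so χ(G) = 3.
A valid 3-coloring: color 1: [0, 9, 11, 16]; color 2: [1, 7, 10, 12]; color 3: [8, 13].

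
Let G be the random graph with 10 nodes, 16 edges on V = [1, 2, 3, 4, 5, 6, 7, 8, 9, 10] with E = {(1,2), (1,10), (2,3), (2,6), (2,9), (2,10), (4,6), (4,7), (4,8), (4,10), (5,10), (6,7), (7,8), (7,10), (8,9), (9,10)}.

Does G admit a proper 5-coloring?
A valid 5-coloring: color 1: [3, 6, 8, 10]; color 2: [2, 4, 5]; color 3: [1, 7, 9].
(χ(G) = 3 ≤ 5.)

Yes, G is 5-colorable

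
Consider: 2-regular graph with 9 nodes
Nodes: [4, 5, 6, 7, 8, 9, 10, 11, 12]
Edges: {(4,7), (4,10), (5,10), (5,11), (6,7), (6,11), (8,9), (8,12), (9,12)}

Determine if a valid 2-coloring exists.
The clique on vertices [8, 9, 12] has size 3 > 2, so it alone needs 3 colors.

No, G is not 2-colorable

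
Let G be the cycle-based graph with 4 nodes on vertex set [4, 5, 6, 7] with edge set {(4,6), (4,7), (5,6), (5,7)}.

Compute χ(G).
χ(G) = 2

Clique number ω(G) = 2 (lower bound: χ ≥ ω).
The graph is bipartite (no odd cycle), so 2 colors suffice: χ(G) = 2.
A valid 2-coloring: color 1: [6, 7]; color 2: [4, 5].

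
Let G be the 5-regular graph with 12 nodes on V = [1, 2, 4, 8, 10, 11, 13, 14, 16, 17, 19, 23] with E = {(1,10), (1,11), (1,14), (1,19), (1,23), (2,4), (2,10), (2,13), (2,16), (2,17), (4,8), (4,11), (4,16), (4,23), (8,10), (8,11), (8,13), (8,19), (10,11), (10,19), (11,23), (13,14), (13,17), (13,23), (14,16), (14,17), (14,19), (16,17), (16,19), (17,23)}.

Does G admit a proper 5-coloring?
A valid 5-coloring: color 1: [4, 17, 19]; color 2: [11, 13, 16]; color 3: [1, 2, 8]; color 4: [10, 14, 23].
(χ(G) = 4 ≤ 5.)

Yes, G is 5-colorable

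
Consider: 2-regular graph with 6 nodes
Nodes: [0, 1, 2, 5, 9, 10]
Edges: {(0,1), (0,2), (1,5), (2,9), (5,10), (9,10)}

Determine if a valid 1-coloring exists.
No, G is not 1-colorable

Edge (0,1) forces its endpoints to differ, so 1 color is not enough.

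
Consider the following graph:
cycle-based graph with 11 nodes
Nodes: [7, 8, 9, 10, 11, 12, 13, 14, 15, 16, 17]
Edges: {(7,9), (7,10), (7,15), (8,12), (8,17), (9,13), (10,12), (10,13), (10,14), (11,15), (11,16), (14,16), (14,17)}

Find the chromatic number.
χ(G) = 3

Clique number ω(G) = 2 (lower bound: χ ≥ ω).
Odd cycle [12, 8, 17, 14, 16, 11, 15, 7, 9, 13, 10] needs 3 colors (χ ≥ 3).
The coloring below uses 3 colors, so χ(G) = 3.
A valid 3-coloring: color 1: [8, 9, 10, 15, 16]; color 2: [7, 11, 12, 13, 14]; color 3: [17].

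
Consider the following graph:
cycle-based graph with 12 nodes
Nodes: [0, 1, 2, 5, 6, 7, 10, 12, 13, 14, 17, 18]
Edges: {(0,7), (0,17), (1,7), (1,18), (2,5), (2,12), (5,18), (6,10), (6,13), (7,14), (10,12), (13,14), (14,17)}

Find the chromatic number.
χ(G) = 2

Clique number ω(G) = 2 (lower bound: χ ≥ ω).
The graph is bipartite (no odd cycle), so 2 colors suffice: χ(G) = 2.
A valid 2-coloring: color 1: [0, 1, 5, 6, 12, 14]; color 2: [2, 7, 10, 13, 17, 18].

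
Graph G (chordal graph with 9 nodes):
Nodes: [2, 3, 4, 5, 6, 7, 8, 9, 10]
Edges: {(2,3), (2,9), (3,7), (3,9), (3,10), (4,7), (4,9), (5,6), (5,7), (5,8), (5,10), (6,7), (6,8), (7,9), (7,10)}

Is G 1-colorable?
No, G is not 1-colorable

The clique on vertices [5, 6, 8] has size 3 > 1, so it alone needs 3 colors.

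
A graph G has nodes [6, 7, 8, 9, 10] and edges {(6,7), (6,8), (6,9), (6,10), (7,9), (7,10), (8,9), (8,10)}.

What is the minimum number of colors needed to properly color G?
Clique number ω(G) = 3 (lower bound: χ ≥ ω).
The clique on [6, 8, 9] has size 3, forcing χ ≥ 3, and the coloring below uses 3 colors, so χ(G) = 3.
A valid 3-coloring: color 1: [6]; color 2: [9, 10]; color 3: [7, 8].

χ(G) = 3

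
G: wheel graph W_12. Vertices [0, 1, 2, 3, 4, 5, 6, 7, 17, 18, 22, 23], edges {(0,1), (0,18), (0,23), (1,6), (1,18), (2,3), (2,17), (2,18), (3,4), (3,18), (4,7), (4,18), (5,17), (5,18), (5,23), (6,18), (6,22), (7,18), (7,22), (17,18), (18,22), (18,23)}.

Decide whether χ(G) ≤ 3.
No, G is not 3-colorable

Odd cycle [0, 1, 6, 22, 7, 4, 3, 2, 17, 5, 23] needs 3 colors (χ ≥ 3).
Vertex 18 is adjacent to every vertex of [0, 1, 2, 3, 4, 5, 6, 7, 17, 22, 23], which already need 3 colors among themselves, so 18 needs a new color (χ ≥ 4).
Hence χ(G) ≥ 4 > 3, so no proper 3-coloring exists.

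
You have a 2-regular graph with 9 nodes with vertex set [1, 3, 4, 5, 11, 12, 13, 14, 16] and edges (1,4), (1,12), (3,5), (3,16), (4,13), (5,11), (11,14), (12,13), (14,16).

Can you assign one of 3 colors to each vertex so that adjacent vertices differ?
Yes, G is 3-colorable

A valid 3-coloring: color 1: [4, 11, 12, 16]; color 2: [1, 5, 13, 14]; color 3: [3].
(χ(G) = 3 ≤ 3.)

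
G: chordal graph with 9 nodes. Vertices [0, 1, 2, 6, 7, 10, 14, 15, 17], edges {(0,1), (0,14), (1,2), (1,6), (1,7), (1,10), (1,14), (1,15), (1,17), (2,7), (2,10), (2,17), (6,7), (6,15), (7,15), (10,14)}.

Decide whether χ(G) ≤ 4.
Yes, G is 4-colorable

A valid 4-coloring: color 1: [1]; color 2: [0, 7, 10, 17]; color 3: [2, 14, 15]; color 4: [6].
(χ(G) = 4 ≤ 4.)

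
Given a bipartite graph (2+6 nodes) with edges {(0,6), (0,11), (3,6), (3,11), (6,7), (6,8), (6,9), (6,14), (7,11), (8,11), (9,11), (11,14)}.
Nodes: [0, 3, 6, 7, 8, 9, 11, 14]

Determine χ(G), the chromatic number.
χ(G) = 2

Clique number ω(G) = 2 (lower bound: χ ≥ ω).
The graph is bipartite (no odd cycle), so 2 colors suffice: χ(G) = 2.
A valid 2-coloring: color 1: [6, 11]; color 2: [0, 3, 7, 8, 9, 14].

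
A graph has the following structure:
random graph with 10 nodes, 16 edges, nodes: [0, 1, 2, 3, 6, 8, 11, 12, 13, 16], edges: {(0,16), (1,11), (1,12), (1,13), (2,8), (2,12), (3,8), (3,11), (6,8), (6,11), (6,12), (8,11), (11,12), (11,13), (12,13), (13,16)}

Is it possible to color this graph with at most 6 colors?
Yes, G is 6-colorable

A valid 6-coloring: color 1: [2, 11, 16]; color 2: [0, 8, 12]; color 3: [3, 6, 13]; color 4: [1].
(χ(G) = 4 ≤ 6.)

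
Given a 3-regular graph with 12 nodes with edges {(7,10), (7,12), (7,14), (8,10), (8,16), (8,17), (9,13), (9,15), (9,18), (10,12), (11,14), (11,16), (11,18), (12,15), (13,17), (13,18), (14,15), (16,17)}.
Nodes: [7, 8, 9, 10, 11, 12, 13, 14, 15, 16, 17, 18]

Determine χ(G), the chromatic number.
Clique number ω(G) = 3 (lower bound: χ ≥ ω).
The clique on [7, 10, 12] has size 3, forcing χ ≥ 3, and the coloring below uses 3 colors, so χ(G) = 3.
A valid 3-coloring: color 1: [7, 8, 11, 13, 15]; color 2: [9, 12, 14, 16]; color 3: [10, 17, 18].

χ(G) = 3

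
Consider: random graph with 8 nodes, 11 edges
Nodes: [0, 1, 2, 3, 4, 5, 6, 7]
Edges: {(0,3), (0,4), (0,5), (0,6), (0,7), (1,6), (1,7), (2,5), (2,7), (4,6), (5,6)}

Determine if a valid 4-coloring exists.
Yes, G is 4-colorable

A valid 4-coloring: color 1: [0, 1, 2]; color 2: [3, 6, 7]; color 3: [4, 5].
(χ(G) = 3 ≤ 4.)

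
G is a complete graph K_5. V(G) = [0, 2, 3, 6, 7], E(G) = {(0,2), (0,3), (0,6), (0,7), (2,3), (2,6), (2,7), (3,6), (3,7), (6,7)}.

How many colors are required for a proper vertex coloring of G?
Clique number ω(G) = 5 (lower bound: χ ≥ ω).
The clique on [0, 2, 3, 6, 7] has size 5, forcing χ ≥ 5, and the coloring below uses 5 colors, so χ(G) = 5.
A valid 5-coloring: color 1: [2]; color 2: [7]; color 3: [0]; color 4: [3]; color 5: [6].

χ(G) = 5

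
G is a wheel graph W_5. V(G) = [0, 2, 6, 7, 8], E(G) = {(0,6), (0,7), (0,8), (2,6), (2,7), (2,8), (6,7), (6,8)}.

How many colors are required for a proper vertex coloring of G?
Clique number ω(G) = 3 (lower bound: χ ≥ ω).
The clique on [0, 6, 8] has size 3, forcing χ ≥ 3, and the coloring below uses 3 colors, so χ(G) = 3.
A valid 3-coloring: color 1: [6]; color 2: [0, 2]; color 3: [7, 8].

χ(G) = 3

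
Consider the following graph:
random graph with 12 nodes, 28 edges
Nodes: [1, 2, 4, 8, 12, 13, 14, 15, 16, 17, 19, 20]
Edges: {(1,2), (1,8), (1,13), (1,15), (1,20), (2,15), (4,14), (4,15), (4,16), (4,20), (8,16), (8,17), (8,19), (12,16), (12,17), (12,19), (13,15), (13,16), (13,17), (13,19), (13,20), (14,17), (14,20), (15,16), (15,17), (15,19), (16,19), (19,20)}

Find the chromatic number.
Clique number ω(G) = 4 (lower bound: χ ≥ ω).
The clique on [13, 15, 16, 19] has size 4, forcing χ ≥ 4, and the coloring below uses 4 colors, so χ(G) = 4.
A valid 4-coloring: color 1: [8, 12, 15, 20]; color 2: [1, 4, 17, 19]; color 3: [2, 14, 16]; color 4: [13].

χ(G) = 4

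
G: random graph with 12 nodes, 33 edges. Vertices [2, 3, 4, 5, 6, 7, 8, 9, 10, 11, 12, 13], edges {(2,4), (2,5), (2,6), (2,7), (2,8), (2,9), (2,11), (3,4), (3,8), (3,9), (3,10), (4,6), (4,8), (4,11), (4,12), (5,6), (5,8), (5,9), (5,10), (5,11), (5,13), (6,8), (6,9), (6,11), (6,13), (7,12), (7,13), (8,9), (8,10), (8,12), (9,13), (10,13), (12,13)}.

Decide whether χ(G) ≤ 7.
A valid 7-coloring: color 1: [8, 11, 13]; color 2: [4, 5, 7]; color 3: [2, 3, 12]; color 4: [6, 10]; color 5: [9].
(χ(G) = 5 ≤ 7.)

Yes, G is 7-colorable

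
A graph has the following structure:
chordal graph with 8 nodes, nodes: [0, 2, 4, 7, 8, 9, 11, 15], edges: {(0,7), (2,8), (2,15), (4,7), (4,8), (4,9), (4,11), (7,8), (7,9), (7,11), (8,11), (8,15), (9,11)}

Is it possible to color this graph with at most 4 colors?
Yes, G is 4-colorable

A valid 4-coloring: color 1: [2, 7]; color 2: [0, 8, 9]; color 3: [11, 15]; color 4: [4].
(χ(G) = 4 ≤ 4.)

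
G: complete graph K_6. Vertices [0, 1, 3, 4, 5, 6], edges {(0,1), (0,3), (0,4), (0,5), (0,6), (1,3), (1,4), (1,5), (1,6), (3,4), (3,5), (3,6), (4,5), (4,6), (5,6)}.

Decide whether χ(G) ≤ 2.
No, G is not 2-colorable

The clique on vertices [0, 1, 3, 4, 5, 6] has size 6 > 2, so it alone needs 6 colors.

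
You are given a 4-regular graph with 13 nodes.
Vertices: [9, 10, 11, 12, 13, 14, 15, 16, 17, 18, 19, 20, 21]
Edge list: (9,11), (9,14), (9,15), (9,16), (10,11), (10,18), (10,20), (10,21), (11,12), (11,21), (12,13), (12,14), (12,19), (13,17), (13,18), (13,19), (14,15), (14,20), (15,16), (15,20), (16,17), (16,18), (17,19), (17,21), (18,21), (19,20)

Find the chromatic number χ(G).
Clique number ω(G) = 3 (lower bound: χ ≥ ω).
Suppose a proper 3-coloring c exists. The clique [9, 14, 15] takes 3 distinct colors; by symmetry let c(9) = 1, c(14) = 2, c(15) = 3.
- Vertex 16: neighbors [9, 15] already have colors [1, 3] ⇒ c(16) = 2.
- Vertex 20: neighbors [14, 15] already have colors [2, 3] ⇒ c(20) = 1.
- Vertex 10: neighbors [20] already have colors [1]; try each remaining color.
- Case c(10) = 2:
  - Vertex 11: neighbors [9, 10] already have colors [1, 2] ⇒ c(11) = 3.
  - Vertex 12: neighbors [14, 11] already have colors [2, 3] ⇒ c(12) = 1.
  - Vertex 21: neighbors [10, 11] already have colors [2, 3] ⇒ c(21) = 1.
  - Vertex 17: neighbors [21, 16] already have colors [1, 2] ⇒ c(17) = 3.
  - Vertex 13: neighbors [12, 17] already have colors [1, 3] ⇒ c(13) = 2.
  - Vertex 19: neighbors [12, 13, 17] already have colors [1, 2, 3] — all 3 colors blocked. Contradiction.
- Case c(10) = 3:
  - Vertex 11: neighbors [9, 10] already have colors [1, 3] ⇒ c(11) = 2.
  - Vertex 18: neighbors [16, 10] already have colors [2, 3] ⇒ c(18) = 1.
  - Vertex 21: neighbors [18, 11, 10] already have colors [1, 2, 3] — all 3 colors blocked. Contradiction.
Every case ends in a contradiction, so G has no proper 3-coloring (χ ≥ 4).
The coloring below uses 4 colors, so χ(G) = 4.
A valid 4-coloring: color 1: [10, 14, 16, 19]; color 2: [9, 13, 20, 21]; color 3: [11, 15, 17, 18]; color 4: [12].

χ(G) = 4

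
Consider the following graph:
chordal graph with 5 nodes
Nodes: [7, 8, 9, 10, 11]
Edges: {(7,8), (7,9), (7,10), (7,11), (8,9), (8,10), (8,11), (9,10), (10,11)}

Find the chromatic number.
Clique number ω(G) = 4 (lower bound: χ ≥ ω).
The clique on [7, 8, 9, 10] has size 4, forcing χ ≥ 4, and the coloring below uses 4 colors, so χ(G) = 4.
A valid 4-coloring: color 1: [8]; color 2: [7]; color 3: [10]; color 4: [9, 11].

χ(G) = 4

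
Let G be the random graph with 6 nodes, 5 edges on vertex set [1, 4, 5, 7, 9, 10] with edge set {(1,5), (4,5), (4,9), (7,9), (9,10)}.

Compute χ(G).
Clique number ω(G) = 2 (lower bound: χ ≥ ω).
The graph is bipartite (no odd cycle), so 2 colors suffice: χ(G) = 2.
A valid 2-coloring: color 1: [5, 9]; color 2: [1, 4, 7, 10].

χ(G) = 2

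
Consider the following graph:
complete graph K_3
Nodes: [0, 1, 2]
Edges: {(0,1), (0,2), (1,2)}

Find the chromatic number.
χ(G) = 3

Clique number ω(G) = 3 (lower bound: χ ≥ ω).
The clique on [0, 1, 2] has size 3, forcing χ ≥ 3, and the coloring below uses 3 colors, so χ(G) = 3.
A valid 3-coloring: color 1: [1]; color 2: [2]; color 3: [0].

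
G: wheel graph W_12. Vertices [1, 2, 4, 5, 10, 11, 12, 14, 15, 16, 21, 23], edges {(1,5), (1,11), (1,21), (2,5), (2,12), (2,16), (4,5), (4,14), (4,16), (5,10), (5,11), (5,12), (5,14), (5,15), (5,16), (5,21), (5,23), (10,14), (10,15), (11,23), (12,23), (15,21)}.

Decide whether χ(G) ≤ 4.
Yes, G is 4-colorable

A valid 4-coloring: color 1: [5]; color 2: [11, 12, 14, 15, 16]; color 3: [2, 4, 10, 21, 23]; color 4: [1].
(χ(G) = 4 ≤ 4.)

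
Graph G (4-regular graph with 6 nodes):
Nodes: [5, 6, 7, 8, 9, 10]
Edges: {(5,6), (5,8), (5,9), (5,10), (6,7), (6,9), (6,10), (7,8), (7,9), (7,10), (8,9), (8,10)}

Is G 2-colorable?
No, G is not 2-colorable

The clique on vertices [5, 8, 9] has size 3 > 2, so it alone needs 3 colors.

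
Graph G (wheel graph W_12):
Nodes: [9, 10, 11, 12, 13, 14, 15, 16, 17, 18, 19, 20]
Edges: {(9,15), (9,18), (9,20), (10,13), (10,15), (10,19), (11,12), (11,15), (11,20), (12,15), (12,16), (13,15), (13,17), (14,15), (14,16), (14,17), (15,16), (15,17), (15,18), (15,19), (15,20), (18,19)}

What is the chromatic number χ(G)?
χ(G) = 4

Clique number ω(G) = 3 (lower bound: χ ≥ ω).
Odd cycle [13, 10, 19, 18, 9, 20, 11, 12, 16, 14, 17] needs 3 colors (χ ≥ 3).
Vertex 15 is adjacent to every vertex of [9, 10, 11, 12, 13, 14, 16, 17, 18, 19, 20], which already need 3 colors among themselves, so 15 needs a new color (χ ≥ 4).
The coloring below uses 4 colors, so χ(G) = 4.
A valid 4-coloring: color 1: [15]; color 2: [9, 11, 13, 14, 19]; color 3: [10, 12, 17, 18, 20]; color 4: [16].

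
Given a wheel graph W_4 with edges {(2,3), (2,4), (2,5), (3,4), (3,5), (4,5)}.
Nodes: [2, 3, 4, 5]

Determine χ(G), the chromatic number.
Clique number ω(G) = 4 (lower bound: χ ≥ ω).
The clique on [2, 3, 4, 5] has size 4, forcing χ ≥ 4, and the coloring below uses 4 colors, so χ(G) = 4.
A valid 4-coloring: color 1: [4]; color 2: [5]; color 3: [2]; color 4: [3].

χ(G) = 4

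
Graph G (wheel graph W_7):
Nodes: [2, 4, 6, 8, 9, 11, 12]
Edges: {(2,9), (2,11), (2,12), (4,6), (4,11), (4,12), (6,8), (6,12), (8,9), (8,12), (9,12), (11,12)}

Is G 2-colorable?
No, G is not 2-colorable

The clique on vertices [8, 9, 12] has size 3 > 2, so it alone needs 3 colors.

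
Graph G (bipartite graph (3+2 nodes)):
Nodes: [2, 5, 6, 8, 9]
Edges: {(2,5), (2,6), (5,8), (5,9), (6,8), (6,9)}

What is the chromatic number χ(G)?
Clique number ω(G) = 2 (lower bound: χ ≥ ω).
The graph is bipartite (no odd cycle), so 2 colors suffice: χ(G) = 2.
A valid 2-coloring: color 1: [5, 6]; color 2: [2, 8, 9].

χ(G) = 2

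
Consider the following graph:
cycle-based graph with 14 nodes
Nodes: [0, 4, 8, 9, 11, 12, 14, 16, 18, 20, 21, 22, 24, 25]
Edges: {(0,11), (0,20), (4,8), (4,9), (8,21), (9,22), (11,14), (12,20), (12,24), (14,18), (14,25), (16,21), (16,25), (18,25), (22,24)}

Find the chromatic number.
χ(G) = 3

Clique number ω(G) = 3 (lower bound: χ ≥ ω).
The clique on [14, 18, 25] has size 3, forcing χ ≥ 3, and the coloring below uses 3 colors, so χ(G) = 3.
A valid 3-coloring: color 1: [0, 4, 12, 21, 22, 25]; color 2: [8, 9, 14, 16, 20, 24]; color 3: [11, 18].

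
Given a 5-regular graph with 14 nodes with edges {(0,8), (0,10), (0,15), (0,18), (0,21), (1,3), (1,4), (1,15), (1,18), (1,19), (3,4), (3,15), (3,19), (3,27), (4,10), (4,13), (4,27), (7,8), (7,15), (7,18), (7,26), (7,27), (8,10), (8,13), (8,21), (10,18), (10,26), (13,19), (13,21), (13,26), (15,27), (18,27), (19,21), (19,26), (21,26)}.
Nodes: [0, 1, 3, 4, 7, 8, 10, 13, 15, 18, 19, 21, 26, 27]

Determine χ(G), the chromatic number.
χ(G) = 4

Clique number ω(G) = 4 (lower bound: χ ≥ ω).
The clique on [13, 19, 21, 26] has size 4, forcing χ ≥ 4, and the coloring below uses 4 colors, so χ(G) = 4.
A valid 4-coloring: color 1: [3, 7, 10, 21]; color 2: [0, 1, 13, 27]; color 3: [4, 8, 15, 18, 26]; color 4: [19].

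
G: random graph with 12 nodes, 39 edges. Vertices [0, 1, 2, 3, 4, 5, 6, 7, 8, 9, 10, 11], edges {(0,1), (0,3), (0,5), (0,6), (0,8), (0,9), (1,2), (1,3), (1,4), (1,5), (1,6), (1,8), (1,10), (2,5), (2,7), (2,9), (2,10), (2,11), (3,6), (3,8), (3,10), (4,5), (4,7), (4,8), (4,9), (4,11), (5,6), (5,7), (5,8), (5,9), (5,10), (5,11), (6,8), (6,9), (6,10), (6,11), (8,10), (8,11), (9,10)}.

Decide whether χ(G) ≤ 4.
No, G is not 4-colorable

The clique on vertices [0, 1, 3, 6, 8] has size 5 > 4, so it alone needs 5 colors.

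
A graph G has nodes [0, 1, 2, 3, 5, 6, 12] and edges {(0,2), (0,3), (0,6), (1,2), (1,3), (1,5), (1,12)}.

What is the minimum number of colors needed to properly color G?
χ(G) = 2

Clique number ω(G) = 2 (lower bound: χ ≥ ω).
The graph is bipartite (no odd cycle), so 2 colors suffice: χ(G) = 2.
A valid 2-coloring: color 1: [0, 1]; color 2: [2, 3, 5, 6, 12].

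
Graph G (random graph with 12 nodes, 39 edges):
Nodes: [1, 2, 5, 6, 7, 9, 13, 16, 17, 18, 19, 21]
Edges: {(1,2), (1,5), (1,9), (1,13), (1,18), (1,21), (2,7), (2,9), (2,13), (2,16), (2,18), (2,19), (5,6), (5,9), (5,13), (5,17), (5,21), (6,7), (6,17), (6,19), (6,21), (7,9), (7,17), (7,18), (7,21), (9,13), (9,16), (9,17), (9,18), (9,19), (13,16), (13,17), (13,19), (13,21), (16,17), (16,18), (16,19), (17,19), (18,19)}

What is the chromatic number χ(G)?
χ(G) = 5

Clique number ω(G) = 5 (lower bound: χ ≥ ω).
The clique on [9, 13, 16, 17, 19] has size 5, forcing χ ≥ 5, and the coloring below uses 5 colors, so χ(G) = 5.
A valid 5-coloring: color 1: [9, 21]; color 2: [6, 13, 18]; color 3: [2, 17]; color 4: [5, 7, 19]; color 5: [1, 16].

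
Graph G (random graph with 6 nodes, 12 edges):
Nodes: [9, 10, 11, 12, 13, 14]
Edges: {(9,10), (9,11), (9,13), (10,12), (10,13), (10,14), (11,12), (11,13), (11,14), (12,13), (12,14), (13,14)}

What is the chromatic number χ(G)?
Clique number ω(G) = 4 (lower bound: χ ≥ ω).
The clique on [10, 12, 13, 14] has size 4, forcing χ ≥ 4, and the coloring below uses 4 colors, so χ(G) = 4.
A valid 4-coloring: color 1: [13]; color 2: [9, 14]; color 3: [10, 11]; color 4: [12].

χ(G) = 4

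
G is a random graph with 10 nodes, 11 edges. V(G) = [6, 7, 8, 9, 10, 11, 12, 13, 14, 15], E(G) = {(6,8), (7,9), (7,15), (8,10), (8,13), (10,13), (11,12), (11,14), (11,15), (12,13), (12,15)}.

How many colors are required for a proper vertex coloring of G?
χ(G) = 3

Clique number ω(G) = 3 (lower bound: χ ≥ ω).
The clique on [8, 10, 13] has size 3, forcing χ ≥ 3, and the coloring below uses 3 colors, so χ(G) = 3.
A valid 3-coloring: color 1: [6, 7, 11, 13]; color 2: [8, 9, 12, 14]; color 3: [10, 15].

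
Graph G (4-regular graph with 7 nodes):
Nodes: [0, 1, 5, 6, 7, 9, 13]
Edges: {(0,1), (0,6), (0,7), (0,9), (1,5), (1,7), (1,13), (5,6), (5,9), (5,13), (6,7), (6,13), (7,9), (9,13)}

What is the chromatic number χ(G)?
Clique number ω(G) = 3 (lower bound: χ ≥ ω).
The clique on [0, 1, 7] has size 3, forcing χ ≥ 3, and the coloring below uses 3 colors, so χ(G) = 3.
A valid 3-coloring: color 1: [1, 6, 9]; color 2: [0, 13]; color 3: [5, 7].

χ(G) = 3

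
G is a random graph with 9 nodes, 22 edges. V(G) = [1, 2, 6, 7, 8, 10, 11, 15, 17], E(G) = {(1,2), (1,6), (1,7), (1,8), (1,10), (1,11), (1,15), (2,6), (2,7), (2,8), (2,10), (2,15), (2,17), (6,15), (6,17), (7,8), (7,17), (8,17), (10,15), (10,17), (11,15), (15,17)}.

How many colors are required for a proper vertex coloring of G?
Clique number ω(G) = 4 (lower bound: χ ≥ ω).
The clique on [1, 2, 7, 8] has size 4, forcing χ ≥ 4, and the coloring below uses 4 colors, so χ(G) = 4.
A valid 4-coloring: color 1: [2, 11]; color 2: [1, 17]; color 3: [7, 15]; color 4: [6, 8, 10].

χ(G) = 4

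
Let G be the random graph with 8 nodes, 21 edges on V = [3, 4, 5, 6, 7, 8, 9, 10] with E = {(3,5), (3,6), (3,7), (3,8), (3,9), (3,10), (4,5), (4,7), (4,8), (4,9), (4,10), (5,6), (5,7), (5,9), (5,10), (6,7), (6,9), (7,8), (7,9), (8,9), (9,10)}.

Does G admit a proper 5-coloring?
A valid 5-coloring: color 1: [9]; color 2: [5, 8]; color 3: [3, 4]; color 4: [7, 10]; color 5: [6].
(χ(G) = 5 ≤ 5.)

Yes, G is 5-colorable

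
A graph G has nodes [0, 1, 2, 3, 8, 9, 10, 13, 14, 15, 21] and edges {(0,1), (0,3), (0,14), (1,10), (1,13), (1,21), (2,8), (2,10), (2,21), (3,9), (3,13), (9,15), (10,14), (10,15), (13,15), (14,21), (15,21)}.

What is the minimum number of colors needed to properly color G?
χ(G) = 2

Clique number ω(G) = 2 (lower bound: χ ≥ ω).
The graph is bipartite (no odd cycle), so 2 colors suffice: χ(G) = 2.
A valid 2-coloring: color 1: [1, 2, 3, 14, 15]; color 2: [0, 8, 9, 10, 13, 21].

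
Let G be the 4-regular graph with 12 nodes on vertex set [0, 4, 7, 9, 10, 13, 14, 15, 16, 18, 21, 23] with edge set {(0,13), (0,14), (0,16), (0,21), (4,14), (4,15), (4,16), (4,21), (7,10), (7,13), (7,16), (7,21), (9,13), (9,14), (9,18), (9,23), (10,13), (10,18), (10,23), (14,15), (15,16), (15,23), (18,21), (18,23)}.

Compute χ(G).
χ(G) = 3

Clique number ω(G) = 3 (lower bound: χ ≥ ω).
The clique on [4, 15, 16] has size 3, forcing χ ≥ 3, and the coloring below uses 3 colors, so χ(G) = 3.
A valid 3-coloring: color 1: [0, 4, 7, 23]; color 2: [9, 10, 15, 21]; color 3: [13, 14, 16, 18].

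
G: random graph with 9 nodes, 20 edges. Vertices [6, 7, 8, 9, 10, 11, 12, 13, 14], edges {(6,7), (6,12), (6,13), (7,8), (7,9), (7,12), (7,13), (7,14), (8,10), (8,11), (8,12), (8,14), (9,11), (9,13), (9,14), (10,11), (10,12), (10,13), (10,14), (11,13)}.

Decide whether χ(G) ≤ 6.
A valid 6-coloring: color 1: [7, 10]; color 2: [12, 13, 14]; color 3: [6, 8, 9]; color 4: [11].
(χ(G) = 4 ≤ 6.)

Yes, G is 6-colorable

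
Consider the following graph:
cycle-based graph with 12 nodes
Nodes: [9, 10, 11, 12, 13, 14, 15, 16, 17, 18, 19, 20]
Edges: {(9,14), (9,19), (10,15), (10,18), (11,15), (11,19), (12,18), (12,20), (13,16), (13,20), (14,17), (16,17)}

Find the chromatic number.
χ(G) = 2

Clique number ω(G) = 2 (lower bound: χ ≥ ω).
The graph is bipartite (no odd cycle), so 2 colors suffice: χ(G) = 2.
A valid 2-coloring: color 1: [9, 10, 11, 12, 13, 17]; color 2: [14, 15, 16, 18, 19, 20].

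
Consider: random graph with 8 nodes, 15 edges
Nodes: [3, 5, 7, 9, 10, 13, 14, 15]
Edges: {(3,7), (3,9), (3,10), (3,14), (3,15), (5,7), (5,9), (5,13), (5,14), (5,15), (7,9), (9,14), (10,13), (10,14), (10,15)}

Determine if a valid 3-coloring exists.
A valid 3-coloring: color 1: [3, 5]; color 2: [7, 13, 14, 15]; color 3: [9, 10].
(χ(G) = 3 ≤ 3.)

Yes, G is 3-colorable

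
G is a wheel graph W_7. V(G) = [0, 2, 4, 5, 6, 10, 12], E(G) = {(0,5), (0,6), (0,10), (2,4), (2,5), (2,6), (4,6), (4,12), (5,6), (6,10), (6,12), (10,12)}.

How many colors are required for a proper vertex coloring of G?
χ(G) = 3

Clique number ω(G) = 3 (lower bound: χ ≥ ω).
The clique on [0, 6, 10] has size 3, forcing χ ≥ 3, and the coloring below uses 3 colors, so χ(G) = 3.
A valid 3-coloring: color 1: [6]; color 2: [0, 2, 12]; color 3: [4, 5, 10].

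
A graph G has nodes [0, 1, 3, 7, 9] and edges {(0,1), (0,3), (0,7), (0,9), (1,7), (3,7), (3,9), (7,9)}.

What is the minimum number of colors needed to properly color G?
χ(G) = 4

Clique number ω(G) = 4 (lower bound: χ ≥ ω).
The clique on [0, 3, 7, 9] has size 4, forcing χ ≥ 4, and the coloring below uses 4 colors, so χ(G) = 4.
A valid 4-coloring: color 1: [7]; color 2: [0]; color 3: [1, 3]; color 4: [9].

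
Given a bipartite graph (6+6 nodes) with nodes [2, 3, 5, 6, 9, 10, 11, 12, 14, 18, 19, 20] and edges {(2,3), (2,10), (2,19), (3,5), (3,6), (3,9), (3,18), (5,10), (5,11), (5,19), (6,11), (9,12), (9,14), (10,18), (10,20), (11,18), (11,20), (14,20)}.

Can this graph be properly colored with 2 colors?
Yes, G is 2-colorable

A valid 2-coloring: color 1: [3, 10, 11, 12, 14, 19]; color 2: [2, 5, 6, 9, 18, 20].
(χ(G) = 2 ≤ 2.)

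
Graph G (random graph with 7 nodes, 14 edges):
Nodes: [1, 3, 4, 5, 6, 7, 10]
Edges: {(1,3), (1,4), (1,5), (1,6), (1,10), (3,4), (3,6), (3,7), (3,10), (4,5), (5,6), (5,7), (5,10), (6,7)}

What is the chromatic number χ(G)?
χ(G) = 3

Clique number ω(G) = 3 (lower bound: χ ≥ ω).
The clique on [1, 3, 10] has size 3, forcing χ ≥ 3, and the coloring below uses 3 colors, so χ(G) = 3.
A valid 3-coloring: color 1: [1, 7]; color 2: [3, 5]; color 3: [4, 6, 10].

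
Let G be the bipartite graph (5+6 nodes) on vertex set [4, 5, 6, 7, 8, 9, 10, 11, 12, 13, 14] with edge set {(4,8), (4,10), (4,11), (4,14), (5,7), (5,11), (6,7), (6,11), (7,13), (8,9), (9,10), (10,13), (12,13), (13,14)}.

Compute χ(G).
Clique number ω(G) = 2 (lower bound: χ ≥ ω).
The graph is bipartite (no odd cycle), so 2 colors suffice: χ(G) = 2.
A valid 2-coloring: color 1: [4, 5, 6, 9, 13]; color 2: [7, 8, 10, 11, 12, 14].

χ(G) = 2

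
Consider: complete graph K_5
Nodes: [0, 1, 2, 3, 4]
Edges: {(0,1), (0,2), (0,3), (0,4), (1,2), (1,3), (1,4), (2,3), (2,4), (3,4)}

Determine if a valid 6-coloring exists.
Yes, G is 6-colorable

A valid 6-coloring: color 1: [1]; color 2: [4]; color 3: [2]; color 4: [3]; color 5: [0].
(χ(G) = 5 ≤ 6.)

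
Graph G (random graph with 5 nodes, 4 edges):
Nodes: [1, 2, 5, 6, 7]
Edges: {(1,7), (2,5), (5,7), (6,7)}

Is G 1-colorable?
Edge (2,5) forces its endpoints to differ, so 1 color is not enough.

No, G is not 1-colorable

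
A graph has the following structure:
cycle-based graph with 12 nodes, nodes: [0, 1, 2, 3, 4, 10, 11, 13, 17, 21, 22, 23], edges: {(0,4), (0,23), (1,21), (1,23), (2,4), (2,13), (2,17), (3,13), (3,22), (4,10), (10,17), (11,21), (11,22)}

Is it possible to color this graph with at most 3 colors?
Yes, G is 3-colorable

A valid 3-coloring: color 1: [4, 13, 17, 21, 22, 23]; color 2: [0, 1, 2, 3, 10, 11].
(χ(G) = 2 ≤ 3.)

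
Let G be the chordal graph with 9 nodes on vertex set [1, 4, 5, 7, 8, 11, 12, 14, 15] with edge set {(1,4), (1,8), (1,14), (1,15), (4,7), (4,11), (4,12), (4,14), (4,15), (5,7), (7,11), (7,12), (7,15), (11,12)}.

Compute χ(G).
Clique number ω(G) = 4 (lower bound: χ ≥ ω).
The clique on [4, 7, 11, 12] has size 4, forcing χ ≥ 4, and the coloring below uses 4 colors, so χ(G) = 4.
A valid 4-coloring: color 1: [4, 5, 8]; color 2: [1, 7]; color 3: [12, 14, 15]; color 4: [11].

χ(G) = 4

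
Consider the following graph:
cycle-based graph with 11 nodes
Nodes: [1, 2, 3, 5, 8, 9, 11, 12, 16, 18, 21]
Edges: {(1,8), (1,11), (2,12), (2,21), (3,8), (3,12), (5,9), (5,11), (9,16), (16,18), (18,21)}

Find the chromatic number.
Clique number ω(G) = 2 (lower bound: χ ≥ ω).
Odd cycle [21, 18, 16, 9, 5, 11, 1, 8, 3, 12, 2] needs 3 colors (χ ≥ 3).
The coloring below uses 3 colors, so χ(G) = 3.
A valid 3-coloring: color 1: [1, 5, 12, 16, 21]; color 2: [2, 8, 9, 11, 18]; color 3: [3].

χ(G) = 3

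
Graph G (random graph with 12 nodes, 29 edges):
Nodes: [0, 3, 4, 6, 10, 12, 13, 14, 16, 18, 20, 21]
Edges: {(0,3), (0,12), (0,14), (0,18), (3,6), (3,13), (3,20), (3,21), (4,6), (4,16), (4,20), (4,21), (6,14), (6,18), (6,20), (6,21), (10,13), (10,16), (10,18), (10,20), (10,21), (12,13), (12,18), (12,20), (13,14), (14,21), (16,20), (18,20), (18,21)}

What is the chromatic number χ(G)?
χ(G) = 4

Clique number ω(G) = 3 (lower bound: χ ≥ ω).
Odd cycle [4, 16, 10, 18, 6] needs 3 colors (χ ≥ 3).
Vertex 20 is adjacent to every vertex of [4, 6, 10, 16, 18], which already need 3 colors among themselves, so 20 needs a new color (χ ≥ 4).
The coloring below uses 4 colors, so χ(G) = 4.
A valid 4-coloring: color 1: [0, 13, 20, 21]; color 2: [3, 4, 14, 18]; color 3: [6, 12, 16]; color 4: [10].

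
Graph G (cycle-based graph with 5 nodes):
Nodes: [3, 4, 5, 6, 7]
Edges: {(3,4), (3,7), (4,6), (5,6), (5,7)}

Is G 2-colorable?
Odd cycle [4, 3, 7, 5, 6] needs 3 colors (χ ≥ 3).
Hence χ(G) ≥ 3 > 2, so no proper 2-coloring exists.

No, G is not 2-colorable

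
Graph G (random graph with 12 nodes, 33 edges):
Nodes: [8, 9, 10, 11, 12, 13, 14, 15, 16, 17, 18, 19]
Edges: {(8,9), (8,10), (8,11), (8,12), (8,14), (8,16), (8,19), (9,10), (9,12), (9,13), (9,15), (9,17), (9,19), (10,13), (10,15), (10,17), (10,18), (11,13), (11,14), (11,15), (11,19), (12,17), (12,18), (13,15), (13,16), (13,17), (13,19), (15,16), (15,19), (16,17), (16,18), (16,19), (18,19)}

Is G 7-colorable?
Yes, G is 7-colorable

A valid 7-coloring: color 1: [12, 13, 14]; color 2: [10, 19]; color 3: [9, 11, 16]; color 4: [8, 15, 17, 18].
(χ(G) = 4 ≤ 7.)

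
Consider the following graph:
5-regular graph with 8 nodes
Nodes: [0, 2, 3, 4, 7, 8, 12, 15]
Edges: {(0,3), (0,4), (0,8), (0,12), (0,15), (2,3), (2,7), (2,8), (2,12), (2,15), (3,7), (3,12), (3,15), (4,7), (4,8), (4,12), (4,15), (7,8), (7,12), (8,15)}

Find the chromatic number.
χ(G) = 4

Clique number ω(G) = 4 (lower bound: χ ≥ ω).
The clique on [0, 4, 8, 15] has size 4, forcing χ ≥ 4, and the coloring below uses 4 colors, so χ(G) = 4.
A valid 4-coloring: color 1: [12, 15]; color 2: [2, 4]; color 3: [0, 7]; color 4: [3, 8].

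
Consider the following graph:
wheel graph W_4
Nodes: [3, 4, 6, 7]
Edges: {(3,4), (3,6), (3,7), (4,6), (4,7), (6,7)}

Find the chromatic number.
χ(G) = 4

Clique number ω(G) = 4 (lower bound: χ ≥ ω).
The clique on [3, 4, 6, 7] has size 4, forcing χ ≥ 4, and the coloring below uses 4 colors, so χ(G) = 4.
A valid 4-coloring: color 1: [3]; color 2: [6]; color 3: [4]; color 4: [7].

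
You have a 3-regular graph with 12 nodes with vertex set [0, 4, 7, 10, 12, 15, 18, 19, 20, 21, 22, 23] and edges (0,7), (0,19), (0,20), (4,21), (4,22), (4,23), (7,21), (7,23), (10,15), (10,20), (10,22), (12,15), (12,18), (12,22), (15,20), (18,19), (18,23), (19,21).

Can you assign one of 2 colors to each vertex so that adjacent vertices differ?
No, G is not 2-colorable

The clique on vertices [10, 15, 20] has size 3 > 2, so it alone needs 3 colors.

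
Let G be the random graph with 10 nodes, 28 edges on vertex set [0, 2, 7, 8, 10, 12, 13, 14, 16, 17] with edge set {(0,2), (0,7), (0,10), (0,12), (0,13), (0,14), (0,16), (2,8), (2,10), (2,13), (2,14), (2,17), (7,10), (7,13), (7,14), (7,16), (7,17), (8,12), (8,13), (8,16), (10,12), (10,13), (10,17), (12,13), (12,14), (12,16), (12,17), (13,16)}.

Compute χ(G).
χ(G) = 4

Clique number ω(G) = 4 (lower bound: χ ≥ ω).
The clique on [0, 12, 13, 16] has size 4, forcing χ ≥ 4, and the coloring below uses 4 colors, so χ(G) = 4.
A valid 4-coloring: color 1: [13, 14, 17]; color 2: [0, 8]; color 3: [2, 7, 12]; color 4: [10, 16].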